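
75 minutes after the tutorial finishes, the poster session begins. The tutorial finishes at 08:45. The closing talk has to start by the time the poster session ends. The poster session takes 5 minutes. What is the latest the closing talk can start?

The poster session starts at 08:45 + 75 min = 10:00.
The poster session ends at 10:00 + 5 min = 10:05.
The closing talk is bounded by the poster session, so the latest it can start is 10:05.

10:05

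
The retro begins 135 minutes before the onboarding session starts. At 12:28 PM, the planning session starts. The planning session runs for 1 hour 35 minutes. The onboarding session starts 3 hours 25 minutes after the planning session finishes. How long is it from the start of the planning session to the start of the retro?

2 h 45 min

The planning session ends at 12:28 PM + 95 min = 2:03 PM.
The onboarding session starts at 2:03 PM + 205 min = 5:28 PM.
The retro starts at 5:28 PM − 135 min = 3:13 PM.
From 12:28 PM to 3:13 PM is 2 h 45 min.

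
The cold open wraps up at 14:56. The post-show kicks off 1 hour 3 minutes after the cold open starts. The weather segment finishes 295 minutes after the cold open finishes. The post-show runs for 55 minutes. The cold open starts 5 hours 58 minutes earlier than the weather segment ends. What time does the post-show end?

15:51

The weather segment ends at 14:56 + 295 min = 19:51.
The cold open starts at 19:51 − 358 min = 13:53.
The post-show starts at 13:53 + 63 min = 14:56.
The post-show ends at 14:56 + 55 min = 15:51.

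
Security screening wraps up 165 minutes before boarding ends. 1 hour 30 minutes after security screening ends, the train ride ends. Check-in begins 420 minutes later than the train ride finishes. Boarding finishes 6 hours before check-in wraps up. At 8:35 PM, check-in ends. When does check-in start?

Boarding ends at 8:35 PM − 360 min = 2:35 PM.
Security screening ends at 2:35 PM − 165 min = 11:50 AM.
The train ride ends at 11:50 AM + 90 min = 1:20 PM.
Check-in starts at 1:20 PM + 420 min = 8:20 PM.

8:20 PM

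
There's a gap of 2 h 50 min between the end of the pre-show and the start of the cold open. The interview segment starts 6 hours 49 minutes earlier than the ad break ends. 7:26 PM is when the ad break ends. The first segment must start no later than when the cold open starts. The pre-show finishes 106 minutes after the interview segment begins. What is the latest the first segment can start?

5:13 PM

The interview segment starts at 7:26 PM − 409 min = 12:37 PM.
The pre-show ends at 12:37 PM + 106 min = 2:23 PM.
The cold open starts at 2:23 PM + 170 min = 5:13 PM.
The first segment is bounded by the cold open, so the latest it can start is 5:13 PM.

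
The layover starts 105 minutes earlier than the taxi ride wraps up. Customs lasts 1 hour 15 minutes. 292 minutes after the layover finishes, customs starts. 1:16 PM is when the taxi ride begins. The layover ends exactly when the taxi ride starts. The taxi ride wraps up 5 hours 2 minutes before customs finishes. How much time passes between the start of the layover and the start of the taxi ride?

40 minutes

The layover ends at 1:16 PM.
Customs starts at 1:16 PM + 292 min = 6:08 PM.
Customs ends at 6:08 PM + 75 min = 7:23 PM.
The taxi ride ends at 7:23 PM − 302 min = 2:21 PM.
The layover starts at 2:21 PM − 105 min = 12:36 PM.
From 12:36 PM to 1:16 PM is 40 minutes.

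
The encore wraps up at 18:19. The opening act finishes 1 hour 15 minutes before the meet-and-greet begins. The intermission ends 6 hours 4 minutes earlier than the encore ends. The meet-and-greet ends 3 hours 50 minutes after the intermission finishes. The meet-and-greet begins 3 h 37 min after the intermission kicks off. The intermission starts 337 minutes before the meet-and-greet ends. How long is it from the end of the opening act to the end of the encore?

329 minutes

The intermission ends at 18:19 − 364 min = 12:15.
The meet-and-greet ends at 12:15 + 230 min = 16:05.
The intermission starts at 16:05 − 337 min = 10:28.
The meet-and-greet starts at 10:28 + 217 min = 14:05.
The opening act ends at 14:05 − 75 min = 12:50.
From 12:50 to 18:19 is 329 minutes.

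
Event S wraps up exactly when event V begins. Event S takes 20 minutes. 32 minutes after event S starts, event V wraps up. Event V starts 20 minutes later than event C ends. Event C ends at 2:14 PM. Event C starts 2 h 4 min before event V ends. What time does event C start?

Event V starts at 2:14 PM + 20 min = 2:34 PM.
So event S ends at 2:34 PM.
Event S starts at 2:34 PM − 20 min = 2:14 PM.
Event V ends at 2:14 PM + 32 min = 2:46 PM.
Event C starts at 2:46 PM − 124 min = 12:42 PM.

12:42 PM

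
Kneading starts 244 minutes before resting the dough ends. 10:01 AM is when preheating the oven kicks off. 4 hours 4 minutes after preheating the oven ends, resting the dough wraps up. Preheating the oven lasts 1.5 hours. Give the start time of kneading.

11:31 AM

Preheating the oven ends at 10:01 AM + 90 min = 11:31 AM.
Resting the dough ends at 11:31 AM + 244 min = 3:35 PM.
Kneading starts at 3:35 PM − 244 min = 11:31 AM.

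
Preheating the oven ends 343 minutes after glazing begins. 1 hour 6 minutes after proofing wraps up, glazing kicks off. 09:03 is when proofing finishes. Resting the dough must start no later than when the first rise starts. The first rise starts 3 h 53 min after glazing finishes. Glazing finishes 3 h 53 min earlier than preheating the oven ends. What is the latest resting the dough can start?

Glazing starts at 09:03 + 66 min = 10:09.
Preheating the oven ends at 10:09 + 343 min = 15:52.
Glazing ends at 15:52 − 233 min = 11:59.
The first rise starts at 11:59 + 233 min = 15:52.
Resting the dough is bounded by the first rise, so the latest it can start is 15:52.

15:52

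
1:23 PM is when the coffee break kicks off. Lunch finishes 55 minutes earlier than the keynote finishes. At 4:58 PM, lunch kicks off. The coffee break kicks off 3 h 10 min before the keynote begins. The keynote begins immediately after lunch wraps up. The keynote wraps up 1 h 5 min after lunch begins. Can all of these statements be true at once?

The keynote ends at 4:58 PM + 65 min = 6:03 PM.
Lunch ends at 6:03 PM − 55 min = 5:08 PM.
So the keynote starts at 5:08 PM.
The coffee break starts at 5:08 PM − 190 min = 1:58 PM.
But the coffee break is also said to start at 1:23 PM — a 35-minute conflict.

No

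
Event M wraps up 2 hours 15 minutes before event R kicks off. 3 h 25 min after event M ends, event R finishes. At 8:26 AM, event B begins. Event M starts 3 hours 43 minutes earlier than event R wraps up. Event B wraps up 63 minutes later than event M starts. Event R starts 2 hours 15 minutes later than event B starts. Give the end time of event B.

9:11 AM

Event R starts at 8:26 AM + 135 min = 10:41 AM.
Event M ends at 10:41 AM − 135 min = 8:26 AM.
Event R ends at 8:26 AM + 205 min = 11:51 AM.
Event M starts at 11:51 AM − 223 min = 8:08 AM.
Event B ends at 8:08 AM + 63 min = 9:11 AM.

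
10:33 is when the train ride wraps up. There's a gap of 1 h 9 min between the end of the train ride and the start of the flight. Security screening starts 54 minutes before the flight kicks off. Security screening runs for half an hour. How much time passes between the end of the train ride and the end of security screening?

The flight starts at 10:33 + 69 min = 11:42.
Security screening starts at 11:42 − 54 min = 10:48.
Security screening ends at 10:48 + 30 min = 11:18.
From 10:33 to 11:18 is 45 minutes.

45 minutes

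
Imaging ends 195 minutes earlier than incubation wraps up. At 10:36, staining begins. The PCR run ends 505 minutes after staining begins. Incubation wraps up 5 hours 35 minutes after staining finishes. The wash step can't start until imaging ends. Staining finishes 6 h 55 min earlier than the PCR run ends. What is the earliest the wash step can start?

The PCR run ends at 10:36 + 505 min = 19:01.
Staining ends at 19:01 − 415 min = 12:06.
Incubation ends at 12:06 + 335 min = 17:41.
Imaging ends at 17:41 − 195 min = 14:26.
The wash step is bounded by imaging, so the earliest it can start is 14:26.

14:26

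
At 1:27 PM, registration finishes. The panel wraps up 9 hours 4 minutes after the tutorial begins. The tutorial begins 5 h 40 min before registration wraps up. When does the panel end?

4:51 PM

The tutorial starts at 1:27 PM − 340 min = 7:47 AM.
The panel ends at 7:47 AM + 544 min = 4:51 PM.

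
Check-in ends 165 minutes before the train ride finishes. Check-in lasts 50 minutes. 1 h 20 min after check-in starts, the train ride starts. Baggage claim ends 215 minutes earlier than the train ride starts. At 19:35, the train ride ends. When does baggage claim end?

Check-in ends at 19:35 − 165 min = 16:50.
Check-in starts at 16:50 − 50 min = 16:00.
The train ride starts at 16:00 + 80 min = 17:20.
Baggage claim ends at 17:20 − 215 min = 13:45.

13:45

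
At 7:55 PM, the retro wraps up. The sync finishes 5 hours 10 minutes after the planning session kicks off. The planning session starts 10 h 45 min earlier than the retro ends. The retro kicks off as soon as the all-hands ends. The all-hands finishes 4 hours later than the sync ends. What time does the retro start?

The planning session starts at 7:55 PM − 645 min = 9:10 AM.
The sync ends at 9:10 AM + 310 min = 2:20 PM.
The all-hands ends at 2:20 PM + 240 min = 6:20 PM.
So the retro starts at 6:20 PM.

6:20 PM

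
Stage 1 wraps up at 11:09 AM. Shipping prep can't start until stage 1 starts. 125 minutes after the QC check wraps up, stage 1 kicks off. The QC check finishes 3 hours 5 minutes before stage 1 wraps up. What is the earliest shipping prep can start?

The QC check ends at 11:09 AM − 185 min = 8:04 AM.
Stage 1 starts at 8:04 AM + 125 min = 10:09 AM.
Shipping prep is bounded by stage 1, so the earliest it can start is 10:09 AM.

10:09 AM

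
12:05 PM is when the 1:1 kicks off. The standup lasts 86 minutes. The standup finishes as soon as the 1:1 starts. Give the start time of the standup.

10:39 AM

The standup ends at 12:05 PM.
The standup starts at 12:05 PM − 86 min = 10:39 AM.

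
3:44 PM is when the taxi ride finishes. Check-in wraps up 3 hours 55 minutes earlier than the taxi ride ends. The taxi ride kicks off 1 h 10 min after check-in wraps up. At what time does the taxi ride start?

Check-in ends at 3:44 PM − 235 min = 11:49 AM.
The taxi ride starts at 11:49 AM + 70 min = 12:59 PM.

12:59 PM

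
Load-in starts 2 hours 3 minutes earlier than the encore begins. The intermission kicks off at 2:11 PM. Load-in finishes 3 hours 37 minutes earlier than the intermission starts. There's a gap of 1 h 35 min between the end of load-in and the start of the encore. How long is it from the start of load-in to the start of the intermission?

Load-in ends at 2:11 PM − 217 min = 10:34 AM.
The encore starts at 10:34 AM + 95 min = 12:09 PM.
Load-in starts at 12:09 PM − 123 min = 10:06 AM.
From 10:06 AM to 2:11 PM is 4 h 5 min.

4 h 5 min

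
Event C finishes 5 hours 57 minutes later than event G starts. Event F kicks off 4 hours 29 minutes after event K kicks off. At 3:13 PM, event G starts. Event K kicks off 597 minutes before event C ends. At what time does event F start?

3:42 PM

Event C ends at 3:13 PM + 357 min = 9:10 PM.
Event K starts at 9:10 PM − 597 min = 11:13 AM.
Event F starts at 11:13 AM + 269 min = 3:42 PM.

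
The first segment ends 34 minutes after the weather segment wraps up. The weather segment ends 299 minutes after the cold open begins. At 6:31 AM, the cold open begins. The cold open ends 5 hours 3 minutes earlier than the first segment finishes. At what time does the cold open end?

The weather segment ends at 6:31 AM + 299 min = 11:30 AM.
The first segment ends at 11:30 AM + 34 min = 12:04 PM.
The cold open ends at 12:04 PM − 303 min = 7:01 AM.

7:01 AM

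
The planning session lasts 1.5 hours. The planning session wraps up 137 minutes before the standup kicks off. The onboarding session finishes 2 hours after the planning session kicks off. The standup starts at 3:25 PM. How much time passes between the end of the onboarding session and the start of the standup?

The planning session ends at 3:25 PM − 137 min = 1:08 PM.
The planning session starts at 1:08 PM − 90 min = 11:38 AM.
The onboarding session ends at 11:38 AM + 120 min = 1:38 PM.
From 1:38 PM to 3:25 PM is 1 hour 47 minutes.

1 hour 47 minutes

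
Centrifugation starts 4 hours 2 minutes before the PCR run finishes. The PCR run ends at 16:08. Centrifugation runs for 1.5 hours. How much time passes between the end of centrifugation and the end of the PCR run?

2 hours 32 minutes

Centrifugation starts at 16:08 − 242 min = 12:06.
Centrifugation ends at 12:06 + 90 min = 13:36.
From 13:36 to 16:08 is 2 hours 32 minutes.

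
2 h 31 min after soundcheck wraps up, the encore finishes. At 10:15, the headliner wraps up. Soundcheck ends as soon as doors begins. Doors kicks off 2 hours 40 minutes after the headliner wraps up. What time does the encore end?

Doors starts at 10:15 + 160 min = 12:55.
So soundcheck ends at 12:55.
The encore ends at 12:55 + 151 min = 15:26.

15:26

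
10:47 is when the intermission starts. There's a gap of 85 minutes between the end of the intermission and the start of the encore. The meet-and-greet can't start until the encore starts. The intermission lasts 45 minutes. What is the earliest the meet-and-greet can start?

The intermission ends at 10:47 + 45 min = 11:32.
The encore starts at 11:32 + 85 min = 12:57.
The meet-and-greet is bounded by the encore, so the earliest it can start is 12:57.

12:57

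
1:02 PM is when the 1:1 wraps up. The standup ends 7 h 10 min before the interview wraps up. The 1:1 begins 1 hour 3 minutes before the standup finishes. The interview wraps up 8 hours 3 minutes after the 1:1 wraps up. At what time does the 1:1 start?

The interview ends at 1:02 PM + 483 min = 9:05 PM.
The standup ends at 9:05 PM − 430 min = 1:55 PM.
The 1:1 starts at 1:55 PM − 63 min = 12:52 PM.

12:52 PM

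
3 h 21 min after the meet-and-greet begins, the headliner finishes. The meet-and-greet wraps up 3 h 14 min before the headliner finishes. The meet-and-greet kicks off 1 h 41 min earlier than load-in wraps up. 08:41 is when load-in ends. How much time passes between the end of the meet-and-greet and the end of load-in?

The meet-and-greet starts at 08:41 − 101 min = 07:00.
The headliner ends at 07:00 + 201 min = 10:21.
The meet-and-greet ends at 10:21 − 194 min = 07:07.
From 07:07 to 08:41 is 1 hour 34 minutes.

1 hour 34 minutes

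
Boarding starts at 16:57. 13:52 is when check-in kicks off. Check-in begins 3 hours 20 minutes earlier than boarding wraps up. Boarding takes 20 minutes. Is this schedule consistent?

Boarding ends at 16:57 + 20 min = 17:17.
Check-in starts at 17:17 − 200 min = 13:57.
But check-in is also said to start at 13:52 — a 5-minute conflict.

No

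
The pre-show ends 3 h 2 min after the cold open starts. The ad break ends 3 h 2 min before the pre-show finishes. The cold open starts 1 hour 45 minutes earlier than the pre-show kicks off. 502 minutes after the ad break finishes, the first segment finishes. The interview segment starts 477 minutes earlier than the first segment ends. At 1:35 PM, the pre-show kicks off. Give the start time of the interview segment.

12:15 PM

The cold open starts at 1:35 PM − 105 min = 11:50 AM.
The pre-show ends at 11:50 AM + 182 min = 2:52 PM.
The ad break ends at 2:52 PM − 182 min = 11:50 AM.
The first segment ends at 11:50 AM + 502 min = 8:12 PM.
The interview segment starts at 8:12 PM − 477 min = 12:15 PM.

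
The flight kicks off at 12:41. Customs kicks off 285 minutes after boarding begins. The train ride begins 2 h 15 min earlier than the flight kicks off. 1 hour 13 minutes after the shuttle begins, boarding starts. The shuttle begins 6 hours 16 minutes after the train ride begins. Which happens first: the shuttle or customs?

The train ride starts at 12:41 − 135 min = 10:26.
The shuttle starts at 10:26 + 376 min = 16:42.
Boarding starts at 16:42 + 73 min = 17:55.
Customs starts at 17:55 + 285 min = 22:40.
The shuttle starts at 16:42 and customs starts at 22:40, so the shuttle is first.

the shuttle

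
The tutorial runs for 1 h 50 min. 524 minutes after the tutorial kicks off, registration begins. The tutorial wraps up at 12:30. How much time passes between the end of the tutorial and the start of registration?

The tutorial starts at 12:30 − 110 min = 10:40.
Registration starts at 10:40 + 524 min = 19:24.
From 12:30 to 19:24 is 6 h 54 min.

6 h 54 min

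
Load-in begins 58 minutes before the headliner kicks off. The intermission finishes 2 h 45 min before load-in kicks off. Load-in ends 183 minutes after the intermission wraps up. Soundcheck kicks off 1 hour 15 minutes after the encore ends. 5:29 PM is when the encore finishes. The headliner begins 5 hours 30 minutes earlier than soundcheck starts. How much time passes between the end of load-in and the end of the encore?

Soundcheck starts at 5:29 PM + 75 min = 6:44 PM.
The headliner starts at 6:44 PM − 330 min = 1:14 PM.
Load-in starts at 1:14 PM − 58 min = 12:16 PM.
The intermission ends at 12:16 PM − 165 min = 9:31 AM.
Load-in ends at 9:31 AM + 183 min = 12:34 PM.
From 12:34 PM to 5:29 PM is 4 hours 55 minutes.

4 hours 55 minutes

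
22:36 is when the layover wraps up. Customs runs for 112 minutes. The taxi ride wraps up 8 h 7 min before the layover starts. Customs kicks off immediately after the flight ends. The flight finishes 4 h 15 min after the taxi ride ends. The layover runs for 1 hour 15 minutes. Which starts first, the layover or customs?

The layover starts at 22:36 − 75 min = 21:21.
The taxi ride ends at 21:21 − 487 min = 13:14.
The flight ends at 13:14 + 255 min = 17:29.
So customs starts at 17:29.
The layover starts at 21:21 and customs starts at 17:29, so customs is first.

customs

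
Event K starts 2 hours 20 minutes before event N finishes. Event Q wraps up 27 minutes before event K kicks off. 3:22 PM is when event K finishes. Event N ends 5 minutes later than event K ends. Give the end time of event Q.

Event N ends at 3:22 PM + 5 min = 3:27 PM.
Event K starts at 3:27 PM − 140 min = 1:07 PM.
Event Q ends at 1:07 PM − 27 min = 12:40 PM.

12:40 PM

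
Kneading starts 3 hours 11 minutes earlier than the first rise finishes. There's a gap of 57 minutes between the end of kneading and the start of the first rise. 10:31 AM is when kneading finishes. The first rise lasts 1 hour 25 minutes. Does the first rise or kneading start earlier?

kneading

The first rise starts at 10:31 AM + 57 min = 11:28 AM.
The first rise ends at 11:28 AM + 85 min = 12:53 PM.
Kneading starts at 12:53 PM − 191 min = 9:42 AM.
The first rise starts at 11:28 AM and kneading starts at 9:42 AM, so kneading is first.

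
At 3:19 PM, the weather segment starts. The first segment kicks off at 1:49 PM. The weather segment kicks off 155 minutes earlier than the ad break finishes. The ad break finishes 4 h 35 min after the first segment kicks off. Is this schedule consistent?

The ad break ends at 1:49 PM + 275 min = 6:24 PM.
The weather segment starts at 6:24 PM − 155 min = 3:49 PM.
But the weather segment is also said to start at 3:19 PM — a 30-minute conflict.

No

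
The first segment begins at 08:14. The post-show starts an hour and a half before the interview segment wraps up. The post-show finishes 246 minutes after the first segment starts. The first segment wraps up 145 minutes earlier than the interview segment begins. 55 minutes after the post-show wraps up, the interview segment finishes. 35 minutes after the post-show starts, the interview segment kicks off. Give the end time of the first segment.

09:55

The post-show ends at 08:14 + 246 min = 12:20.
The interview segment ends at 12:20 + 55 min = 13:15.
The post-show starts at 13:15 − 90 min = 11:45.
The interview segment starts at 11:45 + 35 min = 12:20.
The first segment ends at 12:20 − 145 min = 09:55.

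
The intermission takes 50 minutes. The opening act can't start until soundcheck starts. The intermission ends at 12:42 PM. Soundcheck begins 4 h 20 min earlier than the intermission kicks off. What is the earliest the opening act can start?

The intermission starts at 12:42 PM − 50 min = 11:52 AM.
Soundcheck starts at 11:52 AM − 260 min = 7:32 AM.
The opening act is bounded by soundcheck, so the earliest it can start is 7:32 AM.

7:32 AM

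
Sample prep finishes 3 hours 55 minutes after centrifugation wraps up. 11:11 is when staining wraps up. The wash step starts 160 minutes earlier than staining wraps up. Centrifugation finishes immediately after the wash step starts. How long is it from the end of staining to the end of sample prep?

The wash step starts at 11:11 − 160 min = 08:31.
So centrifugation ends at 08:31.
Sample prep ends at 08:31 + 235 min = 12:26.
From 11:11 to 12:26 is 1 hour 15 minutes.

1 hour 15 minutes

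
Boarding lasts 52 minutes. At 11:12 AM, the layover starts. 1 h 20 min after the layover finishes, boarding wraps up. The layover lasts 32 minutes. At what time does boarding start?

12:12 PM

The layover ends at 11:12 AM + 32 min = 11:44 AM.
Boarding ends at 11:44 AM + 80 min = 1:04 PM.
Boarding starts at 1:04 PM − 52 min = 12:12 PM.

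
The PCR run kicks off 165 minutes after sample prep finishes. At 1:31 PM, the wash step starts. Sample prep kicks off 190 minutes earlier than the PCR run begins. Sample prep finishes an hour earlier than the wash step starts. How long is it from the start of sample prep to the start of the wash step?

Sample prep ends at 1:31 PM − 60 min = 12:31 PM.
The PCR run starts at 12:31 PM + 165 min = 3:16 PM.
Sample prep starts at 3:16 PM − 190 min = 12:06 PM.
From 12:06 PM to 1:31 PM is 1 hour 25 minutes.

1 hour 25 minutes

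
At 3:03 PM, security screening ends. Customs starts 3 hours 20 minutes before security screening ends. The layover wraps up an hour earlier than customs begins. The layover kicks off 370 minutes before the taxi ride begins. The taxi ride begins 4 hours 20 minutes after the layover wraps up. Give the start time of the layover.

8:53 AM

Customs starts at 3:03 PM − 200 min = 11:43 AM.
The layover ends at 11:43 AM − 60 min = 10:43 AM.
The taxi ride starts at 10:43 AM + 260 min = 3:03 PM.
The layover starts at 3:03 PM − 370 min = 8:53 AM.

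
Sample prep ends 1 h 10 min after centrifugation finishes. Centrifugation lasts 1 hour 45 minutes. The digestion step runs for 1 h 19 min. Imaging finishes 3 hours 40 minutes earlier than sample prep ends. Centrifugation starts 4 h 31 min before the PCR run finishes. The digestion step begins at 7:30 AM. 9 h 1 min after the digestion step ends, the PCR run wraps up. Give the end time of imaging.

12:34 PM

The digestion step ends at 7:30 AM + 79 min = 8:49 AM.
The PCR run ends at 8:49 AM + 541 min = 5:50 PM.
Centrifugation starts at 5:50 PM − 271 min = 1:19 PM.
Centrifugation ends at 1:19 PM + 105 min = 3:04 PM.
Sample prep ends at 3:04 PM + 70 min = 4:14 PM.
Imaging ends at 4:14 PM − 220 min = 12:34 PM.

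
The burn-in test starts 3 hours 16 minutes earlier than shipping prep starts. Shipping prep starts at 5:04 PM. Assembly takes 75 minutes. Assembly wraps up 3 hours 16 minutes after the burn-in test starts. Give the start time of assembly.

3:49 PM

The burn-in test starts at 5:04 PM − 196 min = 1:48 PM.
Assembly ends at 1:48 PM + 196 min = 5:04 PM.
Assembly starts at 5:04 PM − 75 min = 3:49 PM.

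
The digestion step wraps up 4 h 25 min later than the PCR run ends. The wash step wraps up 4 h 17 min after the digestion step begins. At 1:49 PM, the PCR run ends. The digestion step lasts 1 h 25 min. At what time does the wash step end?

The digestion step ends at 1:49 PM + 265 min = 6:14 PM.
The digestion step starts at 6:14 PM − 85 min = 4:49 PM.
The wash step ends at 4:49 PM + 257 min = 9:06 PM.

9:06 PM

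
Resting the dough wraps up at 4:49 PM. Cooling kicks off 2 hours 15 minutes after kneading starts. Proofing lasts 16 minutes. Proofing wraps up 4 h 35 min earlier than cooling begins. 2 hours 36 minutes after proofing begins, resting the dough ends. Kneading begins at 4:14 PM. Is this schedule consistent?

Cooling starts at 4:14 PM + 135 min = 6:29 PM.
Proofing ends at 6:29 PM − 275 min = 1:54 PM.
Proofing starts at 1:54 PM − 16 min = 1:38 PM.
Resting the dough ends at 1:38 PM + 156 min = 4:14 PM.
But resting the dough is also said to end at 4:49 PM — a 35-minute conflict.

No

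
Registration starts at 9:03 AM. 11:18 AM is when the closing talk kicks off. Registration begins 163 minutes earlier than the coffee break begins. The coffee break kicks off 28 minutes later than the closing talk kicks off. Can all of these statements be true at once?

The coffee break starts at 11:18 AM + 28 min = 11:46 AM.
Registration starts at 11:46 AM − 163 min = 9:03 AM.
That matches the stated 9:03 AM, so the schedule is consistent.

Yes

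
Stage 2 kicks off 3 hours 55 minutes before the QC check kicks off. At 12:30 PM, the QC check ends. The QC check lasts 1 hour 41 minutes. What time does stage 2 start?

The QC check starts at 12:30 PM − 101 min = 10:49 AM.
Stage 2 starts at 10:49 AM − 235 min = 6:54 AM.

6:54 AM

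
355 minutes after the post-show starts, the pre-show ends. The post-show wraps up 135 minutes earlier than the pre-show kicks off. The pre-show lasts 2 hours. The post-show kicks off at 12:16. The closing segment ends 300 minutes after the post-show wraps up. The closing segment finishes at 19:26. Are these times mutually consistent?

No

The pre-show ends at 12:16 + 355 min = 18:11.
The pre-show starts at 18:11 − 120 min = 16:11.
The post-show ends at 16:11 − 135 min = 13:56.
The closing segment ends at 13:56 + 300 min = 18:56.
But the closing segment is also said to end at 19:26 — a 30-minute conflict.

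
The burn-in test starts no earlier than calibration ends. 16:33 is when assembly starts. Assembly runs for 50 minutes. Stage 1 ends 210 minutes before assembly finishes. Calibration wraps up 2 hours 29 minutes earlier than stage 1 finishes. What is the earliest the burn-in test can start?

Assembly ends at 16:33 + 50 min = 17:23.
Stage 1 ends at 17:23 − 210 min = 13:53.
Calibration ends at 13:53 − 149 min = 11:24.
The burn-in test is bounded by calibration, so the earliest it can start is 11:24.

11:24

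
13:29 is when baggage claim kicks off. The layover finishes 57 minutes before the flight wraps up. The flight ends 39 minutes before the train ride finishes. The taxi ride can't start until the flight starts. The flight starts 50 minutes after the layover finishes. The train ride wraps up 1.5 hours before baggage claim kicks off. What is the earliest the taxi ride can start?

The train ride ends at 13:29 − 90 min = 11:59.
The flight ends at 11:59 − 39 min = 11:20.
The layover ends at 11:20 − 57 min = 10:23.
The flight starts at 10:23 + 50 min = 11:13.
The taxi ride is bounded by the flight, so the earliest it can start is 11:13.

11:13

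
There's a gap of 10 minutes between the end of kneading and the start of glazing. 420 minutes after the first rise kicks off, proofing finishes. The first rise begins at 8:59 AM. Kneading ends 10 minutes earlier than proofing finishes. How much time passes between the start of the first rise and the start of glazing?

Proofing ends at 8:59 AM + 420 min = 3:59 PM.
Kneading ends at 3:59 PM − 10 min = 3:49 PM.
Glazing starts at 3:49 PM + 10 min = 3:59 PM.
From 8:59 AM to 3:59 PM is 7 hours.

7 hours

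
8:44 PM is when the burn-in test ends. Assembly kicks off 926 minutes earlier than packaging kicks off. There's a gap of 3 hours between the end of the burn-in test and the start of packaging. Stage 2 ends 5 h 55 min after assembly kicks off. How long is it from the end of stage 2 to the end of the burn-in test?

Packaging starts at 8:44 PM + 180 min = 11:44 PM.
Assembly starts at 11:44 PM − 926 min = 8:18 AM.
Stage 2 ends at 8:18 AM + 355 min = 2:13 PM.
From 2:13 PM to 8:44 PM is 6 h 31 min.

6 h 31 min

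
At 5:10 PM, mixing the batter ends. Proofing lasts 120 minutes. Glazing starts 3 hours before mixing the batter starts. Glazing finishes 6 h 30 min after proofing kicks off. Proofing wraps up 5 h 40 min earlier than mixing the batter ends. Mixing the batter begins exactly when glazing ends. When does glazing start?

Proofing ends at 5:10 PM − 340 min = 11:30 AM.
Proofing starts at 11:30 AM − 120 min = 9:30 AM.
Glazing ends at 9:30 AM + 390 min = 4:00 PM.
So mixing the batter starts at 4:00 PM.
Glazing starts at 4:00 PM − 180 min = 1:00 PM.

1:00 PM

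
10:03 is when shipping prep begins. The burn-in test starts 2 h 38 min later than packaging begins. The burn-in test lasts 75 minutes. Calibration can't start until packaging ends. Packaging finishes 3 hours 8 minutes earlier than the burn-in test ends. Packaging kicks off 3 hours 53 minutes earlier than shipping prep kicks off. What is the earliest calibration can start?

06:55

Packaging starts at 10:03 − 233 min = 06:10.
The burn-in test starts at 06:10 + 158 min = 08:48.
The burn-in test ends at 08:48 + 75 min = 10:03.
Packaging ends at 10:03 − 188 min = 06:55.
Calibration is bounded by packaging, so the earliest it can start is 06:55.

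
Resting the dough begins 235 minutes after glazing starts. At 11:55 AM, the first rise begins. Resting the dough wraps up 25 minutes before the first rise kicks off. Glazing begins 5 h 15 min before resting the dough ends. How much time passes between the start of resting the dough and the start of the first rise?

105 minutes

Resting the dough ends at 11:55 AM − 25 min = 11:30 AM.
Glazing starts at 11:30 AM − 315 min = 6:15 AM.
Resting the dough starts at 6:15 AM + 235 min = 10:10 AM.
From 10:10 AM to 11:55 AM is 105 minutes.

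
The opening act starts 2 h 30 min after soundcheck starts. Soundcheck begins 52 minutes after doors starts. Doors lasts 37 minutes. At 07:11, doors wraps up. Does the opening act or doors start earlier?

Doors starts at 07:11 − 37 min = 06:34.
Soundcheck starts at 06:34 + 52 min = 07:26.
The opening act starts at 07:26 + 150 min = 09:56.
The opening act starts at 09:56 and doors starts at 06:34, so doors is first.

doors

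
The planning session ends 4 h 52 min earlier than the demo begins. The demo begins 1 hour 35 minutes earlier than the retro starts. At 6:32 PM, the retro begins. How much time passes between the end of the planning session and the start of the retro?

The demo starts at 6:32 PM − 95 min = 4:57 PM.
The planning session ends at 4:57 PM − 292 min = 12:05 PM.
From 12:05 PM to 6:32 PM is 6 hours 27 minutes.

6 hours 27 minutes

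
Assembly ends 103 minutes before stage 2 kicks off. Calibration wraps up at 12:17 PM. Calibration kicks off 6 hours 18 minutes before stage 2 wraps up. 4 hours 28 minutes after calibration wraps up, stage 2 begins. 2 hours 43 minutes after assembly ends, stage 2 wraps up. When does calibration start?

11:27 AM

Stage 2 starts at 12:17 PM + 268 min = 4:45 PM.
Assembly ends at 4:45 PM − 103 min = 3:02 PM.
Stage 2 ends at 3:02 PM + 163 min = 5:45 PM.
Calibration starts at 5:45 PM − 378 min = 11:27 AM.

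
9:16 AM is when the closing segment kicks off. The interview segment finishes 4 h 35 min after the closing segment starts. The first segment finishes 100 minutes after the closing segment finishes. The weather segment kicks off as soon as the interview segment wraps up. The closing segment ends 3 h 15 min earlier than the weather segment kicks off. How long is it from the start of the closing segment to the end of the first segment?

The interview segment ends at 9:16 AM + 275 min = 1:51 PM.
So the weather segment starts at 1:51 PM.
The closing segment ends at 1:51 PM − 195 min = 10:36 AM.
The first segment ends at 10:36 AM + 100 min = 12:16 PM.
From 9:16 AM to 12:16 PM is 180 minutes.

180 minutes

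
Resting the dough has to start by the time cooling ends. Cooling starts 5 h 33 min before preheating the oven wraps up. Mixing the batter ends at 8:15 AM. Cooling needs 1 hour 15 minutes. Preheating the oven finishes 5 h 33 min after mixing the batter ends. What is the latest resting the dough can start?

9:30 AM

Preheating the oven ends at 8:15 AM + 333 min = 1:48 PM.
Cooling starts at 1:48 PM − 333 min = 8:15 AM.
Cooling ends at 8:15 AM + 75 min = 9:30 AM.
Resting the dough is bounded by cooling, so the latest it can start is 9:30 AM.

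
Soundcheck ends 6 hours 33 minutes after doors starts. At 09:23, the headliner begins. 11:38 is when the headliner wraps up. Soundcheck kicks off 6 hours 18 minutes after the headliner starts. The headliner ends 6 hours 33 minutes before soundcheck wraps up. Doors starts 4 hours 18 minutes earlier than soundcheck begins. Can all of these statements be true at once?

Soundcheck starts at 09:23 + 378 min = 15:41.
Doors starts at 15:41 − 258 min = 11:23.
Soundcheck ends at 11:23 + 393 min = 17:56.
The headliner ends at 17:56 − 393 min = 11:23.
But the headliner is also said to end at 11:38 — a 15-minute conflict.

No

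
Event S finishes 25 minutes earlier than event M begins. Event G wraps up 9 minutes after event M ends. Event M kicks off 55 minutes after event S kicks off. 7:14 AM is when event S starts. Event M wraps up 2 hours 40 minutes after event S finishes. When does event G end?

10:33 AM

Event M starts at 7:14 AM + 55 min = 8:09 AM.
Event S ends at 8:09 AM − 25 min = 7:44 AM.
Event M ends at 7:44 AM + 160 min = 10:24 AM.
Event G ends at 10:24 AM + 9 min = 10:33 AM.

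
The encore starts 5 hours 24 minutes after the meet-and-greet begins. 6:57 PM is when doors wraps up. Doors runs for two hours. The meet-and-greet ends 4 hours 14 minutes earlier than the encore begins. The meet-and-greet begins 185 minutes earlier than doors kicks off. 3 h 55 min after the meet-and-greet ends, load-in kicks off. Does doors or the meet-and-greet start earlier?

Doors starts at 6:57 PM − 120 min = 4:57 PM.
The meet-and-greet starts at 4:57 PM − 185 min = 1:52 PM.
Doors starts at 4:57 PM and the meet-and-greet starts at 1:52 PM, so the meet-and-greet is first.

the meet-and-greet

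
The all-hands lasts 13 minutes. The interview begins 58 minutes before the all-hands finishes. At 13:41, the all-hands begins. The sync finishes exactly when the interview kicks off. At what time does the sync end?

12:56

The all-hands ends at 13:41 + 13 min = 13:54.
The interview starts at 13:54 − 58 min = 12:56.
So the sync ends at 12:56.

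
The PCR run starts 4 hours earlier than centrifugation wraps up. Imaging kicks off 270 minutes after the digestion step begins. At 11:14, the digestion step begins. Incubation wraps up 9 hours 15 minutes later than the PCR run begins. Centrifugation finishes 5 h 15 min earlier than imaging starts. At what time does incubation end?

Imaging starts at 11:14 + 270 min = 15:44.
Centrifugation ends at 15:44 − 315 min = 10:29.
The PCR run starts at 10:29 − 240 min = 06:29.
Incubation ends at 06:29 + 555 min = 15:44.

15:44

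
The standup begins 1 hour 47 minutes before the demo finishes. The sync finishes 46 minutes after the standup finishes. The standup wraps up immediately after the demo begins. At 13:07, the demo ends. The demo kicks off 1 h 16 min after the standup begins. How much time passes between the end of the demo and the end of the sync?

The standup starts at 13:07 − 107 min = 11:20.
The demo starts at 11:20 + 76 min = 12:36.
So the standup ends at 12:36.
The sync ends at 12:36 + 46 min = 13:22.
From 13:07 to 13:22 is 15 minutes.

15 minutes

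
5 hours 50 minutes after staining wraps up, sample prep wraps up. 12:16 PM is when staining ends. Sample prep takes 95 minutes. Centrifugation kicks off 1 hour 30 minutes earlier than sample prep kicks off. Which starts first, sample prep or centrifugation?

Sample prep ends at 12:16 PM + 350 min = 6:06 PM.
Sample prep starts at 6:06 PM − 95 min = 4:31 PM.
Centrifugation starts at 4:31 PM − 90 min = 3:01 PM.
Sample prep starts at 4:31 PM and centrifugation starts at 3:01 PM, so centrifugation is first.

centrifugation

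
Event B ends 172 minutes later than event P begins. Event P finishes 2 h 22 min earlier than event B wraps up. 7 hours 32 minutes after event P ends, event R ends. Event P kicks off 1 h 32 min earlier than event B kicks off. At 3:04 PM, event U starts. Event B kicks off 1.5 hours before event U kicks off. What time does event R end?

Event B starts at 3:04 PM − 90 min = 1:34 PM.
Event P starts at 1:34 PM − 92 min = 12:02 PM.
Event B ends at 12:02 PM + 172 min = 2:54 PM.
Event P ends at 2:54 PM − 142 min = 12:32 PM.
Event R ends at 12:32 PM + 452 min = 8:04 PM.

8:04 PM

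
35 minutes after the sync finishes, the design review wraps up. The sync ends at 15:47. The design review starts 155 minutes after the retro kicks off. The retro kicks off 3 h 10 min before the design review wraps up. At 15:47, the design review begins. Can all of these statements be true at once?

The design review ends at 15:47 + 35 min = 16:22.
The retro starts at 16:22 − 190 min = 13:12.
The design review starts at 13:12 + 155 min = 15:47.
That matches the stated 15:47, so the schedule is consistent.

Yes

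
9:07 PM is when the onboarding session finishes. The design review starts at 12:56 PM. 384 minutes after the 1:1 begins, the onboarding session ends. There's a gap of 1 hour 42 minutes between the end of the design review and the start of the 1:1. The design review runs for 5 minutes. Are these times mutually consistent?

Yes

The design review ends at 12:56 PM + 5 min = 1:01 PM.
The 1:1 starts at 1:01 PM + 102 min = 2:43 PM.
The onboarding session ends at 2:43 PM + 384 min = 9:07 PM.
That matches the stated 9:07 PM, so the schedule is consistent.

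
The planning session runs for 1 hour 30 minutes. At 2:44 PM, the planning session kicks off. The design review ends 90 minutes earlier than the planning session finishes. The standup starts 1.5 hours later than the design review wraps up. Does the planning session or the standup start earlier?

The planning session ends at 2:44 PM + 90 min = 4:14 PM.
The design review ends at 4:14 PM − 90 min = 2:44 PM.
The standup starts at 2:44 PM + 90 min = 4:14 PM.
The planning session starts at 2:44 PM and the standup starts at 4:14 PM, so the planning session is first.

the planning session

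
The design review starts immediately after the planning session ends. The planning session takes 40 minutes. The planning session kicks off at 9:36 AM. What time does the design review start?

10:16 AM

The planning session ends at 9:36 AM + 40 min = 10:16 AM.
So the design review starts at 10:16 AM.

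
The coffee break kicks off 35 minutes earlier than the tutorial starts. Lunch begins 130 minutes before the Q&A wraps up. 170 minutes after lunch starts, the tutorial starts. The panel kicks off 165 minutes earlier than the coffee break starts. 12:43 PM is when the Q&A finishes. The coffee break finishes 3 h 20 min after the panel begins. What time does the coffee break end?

Lunch starts at 12:43 PM − 130 min = 10:33 AM.
The tutorial starts at 10:33 AM + 170 min = 1:23 PM.
The coffee break starts at 1:23 PM − 35 min = 12:48 PM.
The panel starts at 12:48 PM − 165 min = 10:03 AM.
The coffee break ends at 10:03 AM + 200 min = 1:23 PM.

1:23 PM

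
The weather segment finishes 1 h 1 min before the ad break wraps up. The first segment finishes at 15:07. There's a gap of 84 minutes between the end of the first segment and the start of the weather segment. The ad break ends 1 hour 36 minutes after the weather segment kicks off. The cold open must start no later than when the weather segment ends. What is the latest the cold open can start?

The weather segment starts at 15:07 + 84 min = 16:31.
The ad break ends at 16:31 + 96 min = 18:07.
The weather segment ends at 18:07 − 61 min = 17:06.
The cold open is bounded by the weather segment, so the latest it can start is 17:06.

17:06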